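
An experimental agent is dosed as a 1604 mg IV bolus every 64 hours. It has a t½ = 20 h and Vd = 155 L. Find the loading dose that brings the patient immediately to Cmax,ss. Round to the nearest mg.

f = (1/2)^(64/20) ≈ 0.108819; accumulation ratio R = 1/(1−f) ≈ 1.12211.
Loading dose to hit Cmax,ss on first dose: D_load = D_maint·R ≈ 1604 × 1.12211 ≈ 1799.86 mg.

1800 mg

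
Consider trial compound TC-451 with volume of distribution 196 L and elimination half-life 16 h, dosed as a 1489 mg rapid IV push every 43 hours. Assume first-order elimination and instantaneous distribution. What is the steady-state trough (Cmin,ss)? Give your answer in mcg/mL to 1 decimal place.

k = ln2/t½ = ln2/16 ≈ 0.043322 h⁻¹; fraction remaining f = e^(−kτ) = e^(−0.043322×43) ≈ 0.1552.
At steady state, accumulation factor R = 1/(1 − e^(−kτ)) ≈ 1.1837.
Each bolus raises the concentration by D/Vd = 1489/196 ≈ 7.597 mcg/mL.
Cmax,ss = C₀/(1 − f) ≈ 7.597/0.8448 ≈ 8.993 mcg/mL.
Steady-state trough Cmin,ss = Cmax,ss·f ≈ 8.993 × 0.1552 ≈ 1.396 mcg/mL.

1.4 mcg/mL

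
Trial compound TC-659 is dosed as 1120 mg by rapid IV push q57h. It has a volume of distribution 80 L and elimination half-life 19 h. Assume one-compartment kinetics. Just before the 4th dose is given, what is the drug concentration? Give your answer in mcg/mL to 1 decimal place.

f = (1/2)^(τ/t½) = (1/2)^(57/19) ≈ 0.1250.
C₀ = D/Vd = 1120/80 ≈ 14.000 mcg/mL.
Before the 4th dose, 3 doses have been given. Superposition: Cmin = C₀·(f + f² + … + f^3).
≈ 14.000 × (0.1250 + 0.0156 + 0.0020) ≈ 14.000 × 0.1426 ≈ 1.996 mcg/mL.

2.0 mcg/mL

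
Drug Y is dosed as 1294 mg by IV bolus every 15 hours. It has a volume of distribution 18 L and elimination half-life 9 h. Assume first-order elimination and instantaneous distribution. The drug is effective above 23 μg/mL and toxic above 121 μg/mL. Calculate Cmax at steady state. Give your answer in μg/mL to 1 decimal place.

k = ln2/t½ = ln2/9 ≈ 0.077016 h⁻¹; fraction remaining f = e^(−kτ) = e^(−0.077016×15) ≈ 0.3150.
At steady state, accumulation factor R = 1/(1 − e^(−kτ)) ≈ 1.4599.
Single-dose peak C₀ = D/Vd = 1294/18 ≈ 71.889 μg/mL.
Cmax,ss = C₀/(1 − f) ≈ 71.889/0.6850 ≈ 104.947 μg/mL.
Peak 104.9 μg/mL vs MTC 121 μg/mL: below toxic threshold.

104.9 μg/mL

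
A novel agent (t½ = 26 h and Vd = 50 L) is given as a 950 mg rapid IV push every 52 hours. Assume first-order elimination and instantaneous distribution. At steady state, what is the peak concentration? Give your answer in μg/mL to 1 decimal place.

25.3 μg/mL

τ = 52 h = 2 half-lives, so f = (1/2)^2 = 0.25.
Accumulation ratio R = 1/(1 − f) = 1/0.75 = 4/3.
Single-dose peak C₀ = D/Vd = 950/50 = 19 μg/mL.
Steady-state peak Cmax,ss = C₀·R = 19 × 4/3 ≈ 25.333 μg/mL.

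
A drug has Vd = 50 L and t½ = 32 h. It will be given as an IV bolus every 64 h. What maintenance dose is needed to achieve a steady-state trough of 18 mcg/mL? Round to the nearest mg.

2700 mg

τ/t½ = 64/32 ≈ 2, so f = (1/2)^(64/32) ≈ 0.250000.
Cmin,ss = (D/Vd)·f/(1−f), so D = Cmin,ss·Vd·(1−f)/f.
D = 18 × 50 × (1−f)/f ≈ 18 × 50 × 3.00000 ≈ 2700.00 mg.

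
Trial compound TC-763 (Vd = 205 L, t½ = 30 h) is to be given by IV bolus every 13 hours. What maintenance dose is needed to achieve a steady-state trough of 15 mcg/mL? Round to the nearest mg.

1077 mg

τ/t½ = 13/30 ≈ 0.43333, so f = (1/2)^(13/30) ≈ 0.740549.
Cmin,ss = (D/Vd)·f/(1−f), so D = Cmin,ss·Vd·(1−f)/f.
D = 15 × 205 × (1−f)/f ≈ 15 × 205 × 0.35035 ≈ 1077.33 mg.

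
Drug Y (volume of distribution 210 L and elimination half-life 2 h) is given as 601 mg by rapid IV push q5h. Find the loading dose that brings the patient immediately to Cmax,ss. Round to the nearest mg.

730 mg

f = (1/2)^(5/2) ≈ 0.176777; accumulation ratio R = 1/(1−f) ≈ 1.21474.
Loading dose to hit Cmax,ss on first dose: D_load = D_maint·R ≈ 601 × 1.21474 ≈ 730.06 mg.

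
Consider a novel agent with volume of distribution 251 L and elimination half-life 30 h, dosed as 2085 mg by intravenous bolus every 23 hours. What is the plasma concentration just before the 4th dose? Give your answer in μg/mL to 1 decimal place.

f = (1/2)^(τ/t½) = (1/2)^(23/30) ≈ 0.5878.
C₀ = D/Vd = 2085/251 ≈ 8.307 μg/mL.
Before the 4th dose, 3 doses have been given. Superposition: Cmin = C₀·(f + f² + … + f^3).
≈ 8.307 × (0.5878 + 0.3455 + 0.2031) ≈ 8.307 × 1.1364 ≈ 9.440 μg/mL.

9.4 μg/mL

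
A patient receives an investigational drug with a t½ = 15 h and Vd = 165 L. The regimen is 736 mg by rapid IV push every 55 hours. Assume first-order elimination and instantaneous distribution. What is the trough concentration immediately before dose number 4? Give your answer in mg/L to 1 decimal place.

f = (1/2)^(τ/t½) = (1/2)^(55/15) ≈ 0.0787.
C₀ = D/Vd = 736/165 ≈ 4.461 mg/L.
Before the 4th dose, 3 doses have been given. Superposition: Cmin = C₀·(f + f² + … + f^3).
≈ 4.461 × (0.0787 + 0.0062 + 0.0005) ≈ 4.461 × 0.0854 ≈ 0.381 mg/L.

0.4 mg/L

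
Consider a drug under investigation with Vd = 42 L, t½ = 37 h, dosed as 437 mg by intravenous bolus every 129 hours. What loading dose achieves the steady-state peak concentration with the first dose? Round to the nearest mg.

480 mg

f = (1/2)^(129/37) ≈ 0.089220; accumulation ratio R = 1/(1−f) ≈ 1.09796.
Loading dose to hit Cmax,ss on first dose: D_load = D_maint·R ≈ 437 × 1.09796 ≈ 479.81 mg.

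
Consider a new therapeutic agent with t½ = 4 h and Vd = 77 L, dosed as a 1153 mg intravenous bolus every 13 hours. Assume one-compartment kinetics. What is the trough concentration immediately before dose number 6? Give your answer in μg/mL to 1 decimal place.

1.8 μg/mL

f = (1/2)^(τ/t½) = (1/2)^(13/4) ≈ 0.1051.
C₀ = D/Vd = 1153/77 ≈ 14.974 μg/mL.
Before the 6th dose, 5 doses have been given. Superposition: Cmin = C₀·(f + f² + … + f^5).
≈ 14.974 × (0.1051 + 0.0110 + 0.0012 + 0.0001 + 0.0000) ≈ 14.974 × 0.1174 ≈ 1.758 μg/mL.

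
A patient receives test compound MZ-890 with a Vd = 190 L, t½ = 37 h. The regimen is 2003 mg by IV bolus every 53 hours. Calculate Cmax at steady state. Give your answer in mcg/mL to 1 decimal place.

16.7 mcg/mL

Over one 53-h interval, 53/37 ≈ 1.4324 half-lives elapse, leaving f ≈ 0.3705 of each dose.
At steady state, accumulation factor R = 1/(1 − e^(−kτ)) ≈ 1.5886.
Each bolus raises the concentration by D/Vd = 2003/190 ≈ 10.542 mcg/mL.
Cmax,ss = C₀/(1 − f) ≈ 10.542/0.6295 ≈ 16.747 mcg/mL.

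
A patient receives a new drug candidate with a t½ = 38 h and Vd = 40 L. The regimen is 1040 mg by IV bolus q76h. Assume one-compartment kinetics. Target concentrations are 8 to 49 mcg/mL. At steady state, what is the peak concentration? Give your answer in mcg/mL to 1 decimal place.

τ = 76 h = 2 half-lives, so f = (1/2)^2 = 0.25.
Accumulation ratio R = 1/(1 − f) = 1/0.75 = 4/3.
Single-dose peak C₀ = D/Vd = 1040/40 = 26 mcg/mL.
Steady-state peak Cmax,ss = C₀·R = 26 × 4/3 ≈ 34.667 mcg/mL.
Peak 34.7 mcg/mL vs MTC 49 mcg/mL: below toxic threshold.

34.7 mcg/mL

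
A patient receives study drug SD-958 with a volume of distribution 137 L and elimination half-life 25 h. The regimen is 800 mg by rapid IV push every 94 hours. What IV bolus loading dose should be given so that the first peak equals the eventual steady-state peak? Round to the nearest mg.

864 mg

f = (1/2)^(94/25) ≈ 0.073812; accumulation ratio R = 1/(1−f) ≈ 1.07969.
Loading dose to hit Cmax,ss on first dose: D_load = D_maint·R ≈ 800 × 1.07969 ≈ 863.75 mg.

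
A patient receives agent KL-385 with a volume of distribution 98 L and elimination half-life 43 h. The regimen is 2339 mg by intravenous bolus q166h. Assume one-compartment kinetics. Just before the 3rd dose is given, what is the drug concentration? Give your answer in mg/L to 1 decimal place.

1.8 mg/L

f = (1/2)^(τ/t½) = (1/2)^(166/43) ≈ 0.0688.
C₀ = D/Vd = 2339/98 ≈ 23.867 mg/L.
Before the 3rd dose, 2 doses have been given. Superposition: Cmin = C₀·(f + f²).
≈ 23.867 × (0.0688 + 0.0047) ≈ 23.867 × 0.0735 ≈ 1.754 mg/L.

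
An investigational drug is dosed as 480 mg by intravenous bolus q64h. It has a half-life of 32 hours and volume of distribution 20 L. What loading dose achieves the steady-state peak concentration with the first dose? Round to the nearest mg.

640 mg

f = (1/2)^(64/32) ≈ 0.250000; accumulation ratio R = 1/(1−f) ≈ 1.33333.
Loading dose to hit Cmax,ss on first dose: D_load = D_maint·R ≈ 480 × 1.33333 ≈ 640.00 mg.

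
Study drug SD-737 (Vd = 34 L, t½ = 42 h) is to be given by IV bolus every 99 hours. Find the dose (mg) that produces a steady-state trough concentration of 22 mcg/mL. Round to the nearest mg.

τ/t½ = 99/42 ≈ 2.3571, so f = (1/2)^(99/42) ≈ 0.195177.
Cmin,ss = (D/Vd)·f/(1−f), so D = Cmin,ss·Vd·(1−f)/f.
D = 22 × 34 × (1−f)/f ≈ 22 × 34 × 4.12355 ≈ 3084.42 mg.

3084 mg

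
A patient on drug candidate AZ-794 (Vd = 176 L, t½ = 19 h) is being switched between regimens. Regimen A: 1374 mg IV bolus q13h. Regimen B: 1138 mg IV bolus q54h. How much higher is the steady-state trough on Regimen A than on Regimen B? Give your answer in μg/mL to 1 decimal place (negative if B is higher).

Regimen A: f = (1/2)^(13/19) ≈ 0.6223; Cmin,ss = (1374/176)·f/(1−f) ≈ 12.863 μg/mL.
Regimen B: f = (1/2)^(54/19) ≈ 0.1395; Cmin,ss = (1138/176)·f/(1−f) ≈ 1.048 μg/mL.
Difference ≈ 12.863 − 1.048 ≈ 11.815 μg/mL.

11.8 μg/mL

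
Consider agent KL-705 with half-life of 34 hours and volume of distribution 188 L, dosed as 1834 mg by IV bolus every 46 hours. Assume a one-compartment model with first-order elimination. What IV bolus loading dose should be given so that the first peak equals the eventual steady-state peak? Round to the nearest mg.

3014 mg

f = (1/2)^(46/34) ≈ 0.391493; accumulation ratio R = 1/(1−f) ≈ 1.64337.
Loading dose to hit Cmax,ss on first dose: D_load = D_maint·R ≈ 1834 × 1.64337 ≈ 3013.94 mg.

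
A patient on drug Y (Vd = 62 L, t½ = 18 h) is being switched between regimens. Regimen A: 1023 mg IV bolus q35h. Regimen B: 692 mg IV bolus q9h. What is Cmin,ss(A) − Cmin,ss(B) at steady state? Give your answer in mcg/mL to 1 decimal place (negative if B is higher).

-21.2 mcg/mL

Regimen A: f = (1/2)^(35/18) ≈ 0.2598; Cmin,ss = (1023/62)·f/(1−f) ≈ 5.791 mcg/mL.
Regimen B: f = (1/2)^(9/18) ≈ 0.7071; Cmin,ss = (692/62)·f/(1−f) ≈ 26.945 mcg/mL.
Difference ≈ 5.791 − 26.945 ≈ -21.154 mcg/mL.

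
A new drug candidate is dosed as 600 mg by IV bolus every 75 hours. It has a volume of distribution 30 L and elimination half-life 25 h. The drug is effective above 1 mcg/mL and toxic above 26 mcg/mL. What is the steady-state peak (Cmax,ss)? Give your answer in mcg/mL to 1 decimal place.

22.9 mcg/mL

The dosing interval is 3 half-lives, so f = 2^(−3) = 0.125.
At steady state, R = 1/(1 − 0.125) = 8/7.
Single-dose peak C₀ = D/Vd = 600/30 = 20 mcg/mL.
Steady-state peak Cmax,ss = C₀·R = 20 × 8/7 ≈ 22.857 mcg/mL.
Peak 22.9 mcg/mL vs MTC 26 mcg/mL: below toxic threshold.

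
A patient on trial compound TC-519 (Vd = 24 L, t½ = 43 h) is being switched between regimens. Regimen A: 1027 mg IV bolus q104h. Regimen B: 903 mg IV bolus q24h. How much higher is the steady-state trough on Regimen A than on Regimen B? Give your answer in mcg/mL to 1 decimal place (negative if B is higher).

Regimen A: f = (1/2)^(104/43) ≈ 0.1870; Cmin,ss = (1027/24)·f/(1−f) ≈ 9.843 mcg/mL.
Regimen B: f = (1/2)^(24/43) ≈ 0.6792; Cmin,ss = (903/24)·f/(1−f) ≈ 79.660 mcg/mL.
Difference ≈ 9.843 − 79.660 ≈ -69.817 mcg/mL.

-69.8 mcg/mL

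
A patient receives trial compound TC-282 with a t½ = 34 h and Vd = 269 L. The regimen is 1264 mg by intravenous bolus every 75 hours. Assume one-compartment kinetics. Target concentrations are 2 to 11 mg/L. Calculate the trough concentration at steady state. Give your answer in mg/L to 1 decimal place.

Over one 75-h interval, 75/34 ≈ 2.2059 half-lives elapse, leaving f ≈ 0.2168 of each dose.
At steady state, accumulation factor R = 1/(1 − e^(−kτ)) ≈ 1.2768.
Each bolus raises the concentration by D/Vd = 1264/269 ≈ 4.699 mg/L.
Cmax,ss = C₀/(1 − f) ≈ 4.699/0.7832 ≈ 6.000 mg/L.
One interval later, Cmin,ss = Cmax,ss·e^(−kτ) ≈ 6.000 × 0.2168 ≈ 1.301 mg/L.
Trough 1.3 mg/L vs MEC 2 mg/L: subtherapeutic.

1.3 mg/L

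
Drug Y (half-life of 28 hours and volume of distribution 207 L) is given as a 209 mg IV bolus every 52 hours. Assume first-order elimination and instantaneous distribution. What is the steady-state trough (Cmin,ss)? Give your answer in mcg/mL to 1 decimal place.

0.4 mcg/mL

τ/t½ = 52/28 ≈ 1.8571, so fraction remaining f = (1/2)^(52/28) ≈ 0.2760.
Accumulation ratio R = 1/(1 − f) ≈ 1/0.7240 ≈ 1.3812.
Each bolus raises the concentration by D/Vd = 209/207 ≈ 1.010 mcg/mL.
Cmax,ss = C₀/(1 − f) ≈ 1.010/0.7240 ≈ 1.395 mcg/mL.
One interval later, Cmin,ss = Cmax,ss·e^(−kτ) ≈ 1.395 × 0.2760 ≈ 0.385 mcg/mL.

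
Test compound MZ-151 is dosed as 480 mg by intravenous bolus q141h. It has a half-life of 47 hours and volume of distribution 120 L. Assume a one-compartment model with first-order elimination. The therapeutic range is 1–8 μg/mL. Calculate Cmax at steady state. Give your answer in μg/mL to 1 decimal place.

The dosing interval is 3 half-lives, so f = 2^(−3) = 0.125.
Accumulation ratio R = 1/(1 − f) = 1/0.875 = 8/7.
Single-dose peak C₀ = D/Vd = 480/120 = 4 μg/mL.
Steady-state peak Cmax,ss = C₀·R = 4 × 8/7 ≈ 4.571 μg/mL.
Peak 4.6 μg/mL vs MTC 8 μg/mL: below toxic threshold.

4.6 μg/mL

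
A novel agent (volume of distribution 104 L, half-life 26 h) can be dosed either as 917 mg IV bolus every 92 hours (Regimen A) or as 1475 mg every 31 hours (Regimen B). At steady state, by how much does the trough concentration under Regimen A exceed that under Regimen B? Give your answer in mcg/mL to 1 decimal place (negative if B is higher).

Regimen A: f = (1/2)^(92/26) ≈ 0.0861; Cmin,ss = (917/104)·f/(1−f) ≈ 0.831 mcg/mL.
Regimen B: f = (1/2)^(31/26) ≈ 0.4376; Cmin,ss = (1475/104)·f/(1−f) ≈ 11.035 mcg/mL.
Difference ≈ 0.831 − 11.035 ≈ -10.204 mcg/mL.

-10.2 mcg/mL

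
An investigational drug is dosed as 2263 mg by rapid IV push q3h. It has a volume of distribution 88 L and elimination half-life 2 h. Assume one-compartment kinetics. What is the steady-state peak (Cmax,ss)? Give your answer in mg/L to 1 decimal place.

k = ln2/t½ = ln2/2 ≈ 0.346574 h⁻¹; fraction remaining f = e^(−kτ) = e^(−0.346574×3) ≈ 0.3536.
Accumulation ratio R = 1/(1 − f) ≈ 1/0.6464 ≈ 1.5470.
Each bolus raises the concentration by D/Vd = 2263/88 ≈ 25.716 mg/L.
Steady-state peak Cmax,ss = C₀·R ≈ 25.716 × 1.5470 ≈ 39.783 mg/L.

39.8 mg/L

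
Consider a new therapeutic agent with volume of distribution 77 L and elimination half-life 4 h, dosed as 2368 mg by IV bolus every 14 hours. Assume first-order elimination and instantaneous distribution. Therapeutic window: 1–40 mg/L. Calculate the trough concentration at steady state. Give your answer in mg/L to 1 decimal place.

Over one 14-h interval, 14/4 ≈ 3.5 half-lives elapse, leaving f ≈ 0.0884 of each dose.
At steady state, accumulation factor R = 1/(1 − e^(−kτ)) ≈ 1.0970.
Each bolus raises the concentration by D/Vd = 2368/77 ≈ 30.753 mg/L.
Cmax,ss = C₀/(1 − f) ≈ 30.753/0.9116 ≈ 33.735 mg/L.
Steady-state trough Cmin,ss = Cmax,ss·f ≈ 33.735 × 0.0884 ≈ 2.982 mg/L.
Trough 3.0 mg/L vs MEC 1 mg/L: adequate.

3.0 mg/L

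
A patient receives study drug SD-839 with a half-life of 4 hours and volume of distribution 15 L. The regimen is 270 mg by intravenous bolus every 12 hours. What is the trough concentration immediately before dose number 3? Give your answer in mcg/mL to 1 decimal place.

f = (1/2)^(τ/t½) = (1/2)^(12/4) ≈ 0.1250.
C₀ = D/Vd = 270/15 ≈ 18.000 mcg/mL.
Before the 3rd dose, 2 doses have been given. Superposition: Cmin = C₀·(f + f²).
≈ 18.000 × (0.1250 + 0.0156) ≈ 18.000 × 0.1406 ≈ 2.531 mcg/mL.

2.5 mcg/mL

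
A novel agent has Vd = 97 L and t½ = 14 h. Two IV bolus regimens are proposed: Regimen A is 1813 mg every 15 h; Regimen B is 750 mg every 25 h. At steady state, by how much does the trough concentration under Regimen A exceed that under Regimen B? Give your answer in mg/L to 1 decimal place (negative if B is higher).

Regimen A: f = (1/2)^(15/14) ≈ 0.4758; Cmin,ss = (1813/97)·f/(1−f) ≈ 16.965 mg/L.
Regimen B: f = (1/2)^(25/14) ≈ 0.2900; Cmin,ss = (750/97)·f/(1−f) ≈ 3.158 mg/L.
Difference ≈ 16.965 − 3.158 ≈ 13.807 mg/L.

13.8 mg/L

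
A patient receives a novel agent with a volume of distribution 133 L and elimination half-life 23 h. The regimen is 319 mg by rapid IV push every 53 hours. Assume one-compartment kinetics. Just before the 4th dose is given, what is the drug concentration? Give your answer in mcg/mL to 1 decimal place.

0.6 mcg/mL

f = (1/2)^(τ/t½) = (1/2)^(53/23) ≈ 0.2025.
C₀ = D/Vd = 319/133 ≈ 2.398 mcg/mL.
Before the 4th dose, 3 doses have been given. Superposition: Cmin = C₀·(f + f² + … + f^3).
≈ 2.398 × (0.2025 + 0.0410 + 0.0083) ≈ 2.398 × 0.2518 ≈ 0.604 mcg/mL.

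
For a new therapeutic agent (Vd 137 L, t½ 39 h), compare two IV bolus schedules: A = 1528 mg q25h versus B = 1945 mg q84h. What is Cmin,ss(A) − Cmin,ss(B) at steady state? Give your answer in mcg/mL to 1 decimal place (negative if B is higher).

Regimen A: f = (1/2)^(25/39) ≈ 0.6413; Cmin,ss = (1528/137)·f/(1−f) ≈ 19.940 mcg/mL.
Regimen B: f = (1/2)^(84/39) ≈ 0.2247; Cmin,ss = (1945/137)·f/(1−f) ≈ 4.115 mcg/mL.
Difference ≈ 19.940 − 4.115 ≈ 15.825 mcg/mL.

15.8 mcg/mL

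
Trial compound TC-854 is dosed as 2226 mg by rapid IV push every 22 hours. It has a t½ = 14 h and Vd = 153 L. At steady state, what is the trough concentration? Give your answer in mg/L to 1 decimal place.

7.4 mg/L

τ/t½ = 22/14 ≈ 1.5714, so fraction remaining f = (1/2)^(22/14) ≈ 0.3365.
Accumulation ratio R = 1/(1 − f) ≈ 1/0.6635 ≈ 1.5072.
Each bolus raises the concentration by D/Vd = 2226/153 ≈ 14.549 mg/L.
Cmax,ss = C₀/(1 − f) ≈ 14.549/0.6635 ≈ 21.928 mg/L.
One interval later, Cmin,ss = Cmax,ss·e^(−kτ) ≈ 21.928 × 0.3365 ≈ 7.379 mg/L.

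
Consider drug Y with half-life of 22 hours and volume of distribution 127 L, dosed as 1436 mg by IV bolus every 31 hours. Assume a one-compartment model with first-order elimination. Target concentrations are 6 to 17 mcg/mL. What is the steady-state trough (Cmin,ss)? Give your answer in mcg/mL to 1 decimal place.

6.8 mcg/mL

k = ln2/t½ = ln2/22 ≈ 0.031507 h⁻¹; fraction remaining f = e^(−kτ) = e^(−0.031507×31) ≈ 0.3765.
Each bolus raises the concentration by D/Vd = 1436/127 ≈ 11.307 mcg/mL.
Steady-state trough Cmin,ss = C₀·f/(1−f) ≈ 11.307 × 0.3765/0.6235 ≈ 6.828 mcg/mL.
Trough 6.8 mcg/mL vs MEC 6 mcg/mL: adequate.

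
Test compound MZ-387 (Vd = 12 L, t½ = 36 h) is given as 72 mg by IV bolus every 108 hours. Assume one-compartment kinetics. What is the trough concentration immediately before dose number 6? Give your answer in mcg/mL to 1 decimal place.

0.9 mcg/mL

f = (1/2)^(τ/t½) = (1/2)^(108/36) ≈ 0.1250.
C₀ = D/Vd = 72/12 ≈ 6.000 mcg/mL.
Before the 6th dose, 5 doses have been given. Superposition: Cmin = C₀·(f + f² + … + f^5).
≈ 6.000 × (0.1250 + 0.0156 + 0.0020 + 0.0002 + 0.0000) ≈ 6.000 × 0.1428 ≈ 0.857 mcg/mL.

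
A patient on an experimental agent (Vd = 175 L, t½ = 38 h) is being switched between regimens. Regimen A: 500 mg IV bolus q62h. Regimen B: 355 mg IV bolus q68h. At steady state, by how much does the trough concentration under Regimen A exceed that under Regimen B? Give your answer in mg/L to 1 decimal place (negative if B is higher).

0.5 mg/L

Regimen A: f = (1/2)^(62/38) ≈ 0.3227; Cmin,ss = (500/175)·f/(1−f) ≈ 1.361 mg/L.
Regimen B: f = (1/2)^(68/38) ≈ 0.2893; Cmin,ss = (355/175)·f/(1−f) ≈ 0.826 mg/L.
Difference ≈ 1.361 − 0.826 ≈ 0.535 mg/L.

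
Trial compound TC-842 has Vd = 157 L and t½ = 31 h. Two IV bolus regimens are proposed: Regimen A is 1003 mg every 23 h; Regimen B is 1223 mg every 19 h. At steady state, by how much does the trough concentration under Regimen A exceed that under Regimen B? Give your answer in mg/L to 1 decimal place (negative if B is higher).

-5.2 mg/L

Regimen A: f = (1/2)^(23/31) ≈ 0.5979; Cmin,ss = (1003/157)·f/(1−f) ≈ 9.499 mg/L.
Regimen B: f = (1/2)^(19/31) ≈ 0.6539; Cmin,ss = (1223/157)·f/(1−f) ≈ 14.718 mg/L.
Difference ≈ 9.499 − 14.718 ≈ -5.219 mg/L.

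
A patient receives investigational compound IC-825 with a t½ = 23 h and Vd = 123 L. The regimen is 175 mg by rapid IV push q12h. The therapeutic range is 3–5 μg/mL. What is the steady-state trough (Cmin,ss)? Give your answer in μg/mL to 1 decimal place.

3.3 μg/mL

τ/t½ = 12/23 ≈ 0.52174, so fraction remaining f = (1/2)^(12/23) ≈ 0.6965.
Single-dose peak C₀ = D/Vd = 175/123 ≈ 1.423 μg/mL.
Steady-state trough Cmin,ss = C₀·f/(1−f) ≈ 1.423 × 0.6965/0.3035 ≈ 3.266 μg/mL.
Trough 3.3 μg/mL vs MEC 3 μg/mL: adequate.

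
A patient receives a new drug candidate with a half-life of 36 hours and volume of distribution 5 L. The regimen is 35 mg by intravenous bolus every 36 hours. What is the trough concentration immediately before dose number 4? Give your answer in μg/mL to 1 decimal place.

6.1 μg/mL

f = (1/2)^(τ/t½) = (1/2)^(36/36) ≈ 0.5000.
C₀ = D/Vd = 35/5 ≈ 7.000 μg/mL.
Before the 4th dose, 3 doses have been given. Superposition: Cmin = C₀·(f + f² + … + f^3).
≈ 7.000 × (0.5000 + 0.2500 + 0.1250) ≈ 7.000 × 0.8750 ≈ 6.125 μg/mL.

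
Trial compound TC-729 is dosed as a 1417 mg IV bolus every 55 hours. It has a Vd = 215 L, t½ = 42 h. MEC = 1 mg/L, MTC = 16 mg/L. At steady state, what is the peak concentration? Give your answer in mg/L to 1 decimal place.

11.0 mg/L

τ/t½ = 55/42 ≈ 1.3095, so fraction remaining f = (1/2)^(55/42) ≈ 0.4035.
At steady state, accumulation factor R = 1/(1 − e^(−kτ)) ≈ 1.6764.
Each bolus raises the concentration by D/Vd = 1417/215 ≈ 6.591 mg/L.
Steady-state peak Cmax,ss = C₀·R ≈ 6.591 × 1.6764 ≈ 11.049 mg/L.
Peak 11.0 mg/L vs MTC 16 mg/L: below toxic threshold.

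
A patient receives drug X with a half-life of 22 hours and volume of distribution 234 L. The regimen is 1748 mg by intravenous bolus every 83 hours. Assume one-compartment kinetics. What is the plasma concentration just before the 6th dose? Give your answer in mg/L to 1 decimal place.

0.6 mg/L

f = (1/2)^(τ/t½) = (1/2)^(83/22) ≈ 0.0732.
C₀ = D/Vd = 1748/234 ≈ 7.470 mg/L.
Before the 6th dose, 5 doses have been given. Superposition: Cmin = C₀·(f + f² + … + f^5).
≈ 7.470 × (0.0732 + 0.0054 + 0.0004 + 0.0000 + 0.0000) ≈ 7.470 × 0.0790 ≈ 0.590 mg/L.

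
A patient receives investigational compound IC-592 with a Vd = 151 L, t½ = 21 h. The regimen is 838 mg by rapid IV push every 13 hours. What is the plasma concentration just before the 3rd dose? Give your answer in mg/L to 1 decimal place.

6.0 mg/L

f = (1/2)^(τ/t½) = (1/2)^(13/21) ≈ 0.6511.
C₀ = D/Vd = 838/151 ≈ 5.550 mg/L.
Before the 3rd dose, 2 doses have been given. Superposition: Cmin = C₀·(f + f²).
≈ 5.550 × (0.6511 + 0.4239) ≈ 5.550 × 1.0750 ≈ 5.966 mg/L.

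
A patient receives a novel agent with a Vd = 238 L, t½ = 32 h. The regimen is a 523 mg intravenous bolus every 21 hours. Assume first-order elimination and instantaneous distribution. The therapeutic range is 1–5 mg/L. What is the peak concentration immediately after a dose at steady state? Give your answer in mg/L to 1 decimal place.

Over one 21-h interval, 21/32 ≈ 0.65625 half-lives elapse, leaving f ≈ 0.6345 of each dose.
Accumulation ratio R = 1/(1 − f) ≈ 1/0.3655 ≈ 2.7360.
Each bolus raises the concentration by D/Vd = 523/238 ≈ 2.197 mg/L.
Steady-state peak Cmax,ss = C₀·R ≈ 2.197 × 2.7360 ≈ 6.011 mg/L.
Peak 6.0 mg/L vs MTC 5 mg/L: exceeds toxic threshold.

6.0 mg/L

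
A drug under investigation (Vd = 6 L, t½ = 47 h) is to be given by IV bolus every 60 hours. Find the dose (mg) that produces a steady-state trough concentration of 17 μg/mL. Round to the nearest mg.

τ/t½ = 60/47 ≈ 1.2766, so f = (1/2)^(60/47) ≈ 0.412768.
Cmin,ss = (D/Vd)·f/(1−f), so D = Cmin,ss·Vd·(1−f)/f.
D = 17 × 6 × (1−f)/f ≈ 17 × 6 × 1.42267 ≈ 145.11 mg.

145 mg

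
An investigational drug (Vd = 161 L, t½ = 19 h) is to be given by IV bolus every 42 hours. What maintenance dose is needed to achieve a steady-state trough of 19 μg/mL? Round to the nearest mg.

11099 mg

τ/t½ = 42/19 ≈ 2.2105, so f = (1/2)^(42/19) ≈ 0.216055.
Cmin,ss = (D/Vd)·f/(1−f), so D = Cmin,ss·Vd·(1−f)/f.
D = 19 × 161 × (1−f)/f ≈ 19 × 161 × 3.62845 ≈ 11099.43 mg.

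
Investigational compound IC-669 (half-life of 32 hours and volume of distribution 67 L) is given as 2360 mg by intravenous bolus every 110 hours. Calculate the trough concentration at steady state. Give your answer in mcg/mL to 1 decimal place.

Over one 110-h interval, 110/32 ≈ 3.4375 half-lives elapse, leaving f ≈ 0.0923 of each dose.
At steady state, accumulation factor R = 1/(1 − e^(−kτ)) ≈ 1.1017.
Single-dose peak C₀ = D/Vd = 2360/67 ≈ 35.224 mcg/mL.
Steady-state peak Cmax,ss = C₀·R ≈ 35.224 × 1.1017 ≈ 38.806 mcg/mL.
Steady-state trough Cmin,ss = Cmax,ss·f ≈ 38.806 × 0.0923 ≈ 3.582 mcg/mL.

3.6 mcg/mL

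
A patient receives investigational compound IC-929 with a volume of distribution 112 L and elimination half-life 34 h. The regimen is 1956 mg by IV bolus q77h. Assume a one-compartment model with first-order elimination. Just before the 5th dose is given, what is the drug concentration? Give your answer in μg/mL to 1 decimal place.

f = (1/2)^(τ/t½) = (1/2)^(77/34) ≈ 0.2081.
C₀ = D/Vd = 1956/112 ≈ 17.464 μg/mL.
Before the 5th dose, 4 doses have been given. Superposition: Cmin = C₀·(f + f² + … + f^4).
≈ 17.464 × (0.2081 + 0.0433 + 0.0090 + 0.0019) ≈ 17.464 × 0.2623 ≈ 4.581 μg/mL.

4.6 μg/mL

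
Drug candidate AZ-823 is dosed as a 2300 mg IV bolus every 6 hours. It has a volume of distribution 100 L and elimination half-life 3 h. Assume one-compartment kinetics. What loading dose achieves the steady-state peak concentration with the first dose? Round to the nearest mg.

3067 mg

f = (1/2)^(6/3) ≈ 0.250000; accumulation ratio R = 1/(1−f) ≈ 1.33333.
Loading dose to hit Cmax,ss on first dose: D_load = D_maint·R ≈ 2300 × 1.33333 ≈ 3066.66 mg.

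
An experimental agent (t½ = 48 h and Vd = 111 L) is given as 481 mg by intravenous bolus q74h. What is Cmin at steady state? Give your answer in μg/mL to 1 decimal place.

τ/t½ = 74/48 ≈ 1.5417, so fraction remaining f = (1/2)^(74/48) ≈ 0.3435.
At steady state, accumulation factor R = 1/(1 − e^(−kτ)) ≈ 1.5232.
Single-dose peak C₀ = D/Vd = 481/111 ≈ 4.333 μg/mL.
Steady-state peak Cmax,ss = C₀·R ≈ 4.333 × 1.5232 ≈ 6.600 μg/mL.
Steady-state trough Cmin,ss = Cmax,ss·f ≈ 6.600 × 0.3435 ≈ 2.267 μg/mL.

2.3 μg/mL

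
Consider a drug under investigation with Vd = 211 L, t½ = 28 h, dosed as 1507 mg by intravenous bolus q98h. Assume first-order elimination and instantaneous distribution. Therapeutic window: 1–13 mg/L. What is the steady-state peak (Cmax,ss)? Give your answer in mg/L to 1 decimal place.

k = ln2/t½ = ln2/28 ≈ 0.024755 h⁻¹; fraction remaining f = e^(−kτ) = e^(−0.024755×98) ≈ 0.0884.
Accumulation ratio R = 1/(1 − f) ≈ 1/0.9116 ≈ 1.0970.
Single-dose peak C₀ = D/Vd = 1507/211 ≈ 7.142 mg/L.
Steady-state peak Cmax,ss = C₀·R ≈ 7.142 × 1.0970 ≈ 7.835 mg/L.
Peak 7.8 mg/L vs MTC 13 mg/L: below toxic threshold.

7.8 mg/L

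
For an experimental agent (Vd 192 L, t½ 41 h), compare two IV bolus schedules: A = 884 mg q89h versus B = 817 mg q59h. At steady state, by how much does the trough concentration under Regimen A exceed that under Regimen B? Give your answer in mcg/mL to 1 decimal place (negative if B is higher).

Regimen A: f = (1/2)^(89/41) ≈ 0.2221; Cmin,ss = (884/192)·f/(1−f) ≈ 1.315 mcg/mL.
Regimen B: f = (1/2)^(59/41) ≈ 0.3688; Cmin,ss = (817/192)·f/(1−f) ≈ 2.486 mcg/mL.
Difference ≈ 1.315 − 2.486 ≈ -1.171 mcg/mL.

-1.2 mcg/mL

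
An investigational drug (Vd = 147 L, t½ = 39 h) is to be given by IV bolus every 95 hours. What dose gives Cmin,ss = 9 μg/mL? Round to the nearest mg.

τ/t½ = 95/39 ≈ 2.4359, so f = (1/2)^(95/39) ≈ 0.184808.
Cmin,ss = (D/Vd)·f/(1−f), so D = Cmin,ss·Vd·(1−f)/f.
D = 9 × 147 × (1−f)/f ≈ 9 × 147 × 4.41102 ≈ 5835.78 mg.

5836 mg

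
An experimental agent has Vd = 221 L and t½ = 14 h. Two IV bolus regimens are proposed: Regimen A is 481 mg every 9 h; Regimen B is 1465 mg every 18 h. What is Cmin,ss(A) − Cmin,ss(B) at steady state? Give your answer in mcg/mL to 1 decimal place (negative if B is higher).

-0.7 mcg/mL

Regimen A: f = (1/2)^(9/14) ≈ 0.6404; Cmin,ss = (481/221)·f/(1−f) ≈ 3.876 mcg/mL.
Regimen B: f = (1/2)^(18/14) ≈ 0.4102; Cmin,ss = (1465/221)·f/(1−f) ≈ 4.610 mcg/mL.
Difference ≈ 3.876 − 4.610 ≈ -0.734 mcg/mL.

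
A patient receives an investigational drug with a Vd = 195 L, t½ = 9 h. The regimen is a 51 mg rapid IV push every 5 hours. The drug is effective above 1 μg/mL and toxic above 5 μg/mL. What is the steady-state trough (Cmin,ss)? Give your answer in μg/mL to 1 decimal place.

k = ln2/t½ = ln2/9 ≈ 0.077016 h⁻¹; fraction remaining f = e^(−kτ) = e^(−0.077016×5) ≈ 0.6804.
Accumulation ratio R = 1/(1 − f) ≈ 1/0.3196 ≈ 3.1289.
Each bolus raises the concentration by D/Vd = 51/195 ≈ 0.262 μg/mL.
Cmax,ss = C₀/(1 − f) ≈ 0.262/0.3196 ≈ 0.820 μg/mL.
One interval later, Cmin,ss = Cmax,ss·e^(−kτ) ≈ 0.820 × 0.6804 ≈ 0.558 μg/mL.
Trough 0.6 μg/mL vs MEC 1 μg/mL: subtherapeutic.

0.6 μg/mL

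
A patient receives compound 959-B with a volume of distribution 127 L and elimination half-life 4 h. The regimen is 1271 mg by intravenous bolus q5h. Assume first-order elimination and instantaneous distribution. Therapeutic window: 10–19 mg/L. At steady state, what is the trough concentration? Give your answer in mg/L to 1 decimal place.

τ/t½ = 5/4 ≈ 1.25, so fraction remaining f = (1/2)^(5/4) ≈ 0.4204.
At steady state, accumulation factor R = 1/(1 − e^(−kτ)) ≈ 1.7253.
Single-dose peak C₀ = D/Vd = 1271/127 ≈ 10.008 mg/L.
Cmax,ss = C₀/(1 − f) ≈ 10.008/0.5796 ≈ 17.267 mg/L.
Steady-state trough Cmin,ss = Cmax,ss·f ≈ 17.267 × 0.4204 ≈ 7.259 mg/L.
Trough 7.3 mg/L vs MEC 10 mg/L: subtherapeutic.

7.3 mg/L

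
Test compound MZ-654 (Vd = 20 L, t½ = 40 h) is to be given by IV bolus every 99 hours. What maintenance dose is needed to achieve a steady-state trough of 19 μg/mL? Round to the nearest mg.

1733 mg

τ/t½ = 99/40 ≈ 2.475, so f = (1/2)^(99/40) ≈ 0.179867.
Cmin,ss = (D/Vd)·f/(1−f), so D = Cmin,ss·Vd·(1−f)/f.
D = 19 × 20 × (1−f)/f ≈ 19 × 20 × 4.55966 ≈ 1732.67 mg.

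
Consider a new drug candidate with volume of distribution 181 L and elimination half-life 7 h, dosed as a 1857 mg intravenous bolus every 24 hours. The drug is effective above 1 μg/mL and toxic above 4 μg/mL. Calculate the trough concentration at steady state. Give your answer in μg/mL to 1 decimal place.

1.1 μg/mL

τ/t½ = 24/7 ≈ 3.4286, so fraction remaining f = (1/2)^(24/7) ≈ 0.0929.
At steady state, accumulation factor R = 1/(1 − e^(−kτ)) ≈ 1.1024.
Each bolus raises the concentration by D/Vd = 1857/181 ≈ 10.260 μg/mL.
Cmax,ss = C₀/(1 − f) ≈ 10.260/0.9071 ≈ 11.311 μg/mL.
Steady-state trough Cmin,ss = Cmax,ss·f ≈ 11.311 × 0.0929 ≈ 1.051 μg/mL.
Trough 1.1 μg/mL vs MEC 1 μg/mL: adequate.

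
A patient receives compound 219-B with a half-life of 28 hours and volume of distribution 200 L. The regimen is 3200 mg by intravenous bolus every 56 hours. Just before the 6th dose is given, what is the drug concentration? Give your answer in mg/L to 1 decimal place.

5.3 mg/L

f = (1/2)^(τ/t½) = (1/2)^(56/28) ≈ 0.2500.
C₀ = D/Vd = 3200/200 ≈ 16.000 mg/L.
Before the 6th dose, 5 doses have been given. Superposition: Cmin = C₀·(f + f² + … + f^5).
≈ 16.000 × (0.2500 + 0.0625 + 0.0156 + 0.0039 + 0.0010) ≈ 16.000 × 0.3330 ≈ 5.328 mg/L.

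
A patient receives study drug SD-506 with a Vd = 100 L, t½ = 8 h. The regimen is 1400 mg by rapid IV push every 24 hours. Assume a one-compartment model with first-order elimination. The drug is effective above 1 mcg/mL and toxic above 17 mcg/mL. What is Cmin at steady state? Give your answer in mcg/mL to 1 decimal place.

τ = 24 h = 3 half-lives, so f = (1/2)^3 = 0.125.
Accumulation ratio R = 1/(1 − f) = 1/0.875 = 8/7.
Single-dose peak C₀ = D/Vd = 1400/100 = 14 mcg/mL.
Steady-state peak Cmax,ss = C₀·R = 14 × 8/7 ≈ 16.000 mcg/mL.
Steady-state trough Cmin,ss = Cmax,ss·f ≈ 16.000 × 0.125 ≈ 2.000 mcg/mL.
Trough 2.0 mcg/mL vs MEC 1 mcg/mL: adequate.

2.0 mcg/mL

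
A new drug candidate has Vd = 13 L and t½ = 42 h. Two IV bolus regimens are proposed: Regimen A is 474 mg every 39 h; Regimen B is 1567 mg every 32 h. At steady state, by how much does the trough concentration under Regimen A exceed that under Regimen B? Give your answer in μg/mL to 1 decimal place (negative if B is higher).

-132.9 μg/mL

Regimen A: f = (1/2)^(39/42) ≈ 0.5254; Cmin,ss = (474/13)·f/(1−f) ≈ 40.364 μg/mL.
Regimen B: f = (1/2)^(32/42) ≈ 0.5897; Cmin,ss = (1567/13)·f/(1−f) ≈ 173.243 μg/mL.
Difference ≈ 40.364 − 173.243 ≈ -132.879 μg/mL.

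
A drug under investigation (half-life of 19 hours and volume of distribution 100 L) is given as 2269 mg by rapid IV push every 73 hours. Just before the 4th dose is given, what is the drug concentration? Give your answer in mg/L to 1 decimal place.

f = (1/2)^(τ/t½) = (1/2)^(73/19) ≈ 0.0697.
C₀ = D/Vd = 2269/100 ≈ 22.690 mg/L.
Before the 4th dose, 3 doses have been given. Superposition: Cmin = C₀·(f + f² + … + f^3).
≈ 22.690 × (0.0697 + 0.0049 + 0.0003) ≈ 22.690 × 0.0749 ≈ 1.699 mg/L.

1.7 mg/L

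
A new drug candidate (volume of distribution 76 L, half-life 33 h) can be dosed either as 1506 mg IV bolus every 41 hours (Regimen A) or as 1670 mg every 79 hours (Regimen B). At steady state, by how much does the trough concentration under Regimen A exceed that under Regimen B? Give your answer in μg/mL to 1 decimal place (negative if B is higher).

Regimen A: f = (1/2)^(41/33) ≈ 0.4227; Cmin,ss = (1506/76)·f/(1−f) ≈ 14.509 μg/mL.
Regimen B: f = (1/2)^(79/33) ≈ 0.1903; Cmin,ss = (1670/76)·f/(1−f) ≈ 5.164 μg/mL.
Difference ≈ 14.509 − 5.164 ≈ 9.345 μg/mL.

9.3 μg/mL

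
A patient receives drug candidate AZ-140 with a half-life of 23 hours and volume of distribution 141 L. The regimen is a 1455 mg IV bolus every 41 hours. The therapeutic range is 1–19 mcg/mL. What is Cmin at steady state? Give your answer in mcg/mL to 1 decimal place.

4.2 mcg/mL

k = ln2/t½ = ln2/23 ≈ 0.030137 h⁻¹; fraction remaining f = e^(−kτ) = e^(−0.030137×41) ≈ 0.2907.
Single-dose peak C₀ = D/Vd = 1455/141 ≈ 10.319 mcg/mL.
Steady-state trough Cmin,ss = C₀·f/(1−f) ≈ 10.319 × 0.2907/0.7093 ≈ 4.229 mcg/mL.
Trough 4.2 mcg/mL vs MEC 1 mcg/mL: adequate.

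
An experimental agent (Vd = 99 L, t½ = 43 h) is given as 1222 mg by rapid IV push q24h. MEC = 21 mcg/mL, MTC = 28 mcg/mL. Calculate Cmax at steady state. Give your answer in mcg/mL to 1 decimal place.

k = ln2/t½ = ln2/43 ≈ 0.016120 h⁻¹; fraction remaining f = e^(−kτ) = e^(−0.016120×24) ≈ 0.6792.
At steady state, accumulation factor R = 1/(1 − e^(−kτ)) ≈ 3.1172.
Single-dose peak C₀ = D/Vd = 1222/99 ≈ 12.343 mcg/mL.
Cmax,ss = C₀/(1 − f) ≈ 12.343/0.3208 ≈ 38.476 mcg/mL.
Peak 38.5 mcg/mL vs MTC 28 mcg/mL: exceeds toxic threshold.

38.5 mcg/mL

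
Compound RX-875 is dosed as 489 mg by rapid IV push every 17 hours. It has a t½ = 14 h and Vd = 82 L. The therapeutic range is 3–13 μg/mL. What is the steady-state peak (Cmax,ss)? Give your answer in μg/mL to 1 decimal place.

10.5 μg/mL

Over one 17-h interval, 17/14 ≈ 1.2143 half-lives elapse, leaving f ≈ 0.4310 of each dose.
Accumulation ratio R = 1/(1 − f) ≈ 1/0.5690 ≈ 1.7575.
Single-dose peak C₀ = D/Vd = 489/82 ≈ 5.963 μg/mL.
Steady-state peak Cmax,ss = C₀·R ≈ 5.963 × 1.7575 ≈ 10.480 μg/mL.
Peak 10.5 μg/mL vs MTC 13 μg/mL: below toxic threshold.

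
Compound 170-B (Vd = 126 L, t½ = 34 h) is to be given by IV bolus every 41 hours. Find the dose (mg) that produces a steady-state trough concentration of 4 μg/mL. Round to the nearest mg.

τ/t½ = 41/34 ≈ 1.2059, so f = (1/2)^(41/34) ≈ 0.433504.
Cmin,ss = (D/Vd)·f/(1−f), so D = Cmin,ss·Vd·(1−f)/f.
D = 4 × 126 × (1−f)/f ≈ 4 × 126 × 1.30678 ≈ 658.62 mg.

659 mg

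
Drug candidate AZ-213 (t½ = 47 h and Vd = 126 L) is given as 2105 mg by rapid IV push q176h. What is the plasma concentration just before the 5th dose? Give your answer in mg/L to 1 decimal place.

1.3 mg/L

f = (1/2)^(τ/t½) = (1/2)^(176/47) ≈ 0.0746.
C₀ = D/Vd = 2105/126 ≈ 16.706 mg/L.
Before the 5th dose, 4 doses have been given. Superposition: Cmin = C₀·(f + f² + … + f^4).
≈ 16.706 × (0.0746 + 0.0056 + 0.0004 + 0.0000) ≈ 16.706 × 0.0806 ≈ 1.347 mg/L.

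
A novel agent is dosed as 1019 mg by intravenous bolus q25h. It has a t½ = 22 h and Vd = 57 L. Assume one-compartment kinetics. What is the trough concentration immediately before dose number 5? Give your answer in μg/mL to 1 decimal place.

f = (1/2)^(τ/t½) = (1/2)^(25/22) ≈ 0.4549.
C₀ = D/Vd = 1019/57 ≈ 17.877 μg/mL.
Before the 5th dose, 4 doses have been given. Superposition: Cmin = C₀·(f + f² + … + f^4).
≈ 17.877 × (0.4549 + 0.2069 + 0.0941 + 0.0428) ≈ 17.877 × 0.7987 ≈ 14.278 μg/mL.

14.3 μg/mL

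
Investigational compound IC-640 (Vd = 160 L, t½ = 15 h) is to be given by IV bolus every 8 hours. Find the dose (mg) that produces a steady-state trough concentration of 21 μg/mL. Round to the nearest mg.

1503 mg

τ/t½ = 8/15 ≈ 0.53333, so f = (1/2)^(8/15) ≈ 0.690956.
Cmin,ss = (D/Vd)·f/(1−f), so D = Cmin,ss·Vd·(1−f)/f.
D = 21 × 160 × (1−f)/f ≈ 21 × 160 × 0.44727 ≈ 1502.83 mg.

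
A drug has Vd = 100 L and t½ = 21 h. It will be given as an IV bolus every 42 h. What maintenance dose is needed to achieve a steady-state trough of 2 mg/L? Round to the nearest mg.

τ/t½ = 42/21 ≈ 2, so f = (1/2)^(42/21) ≈ 0.250000.
Cmin,ss = (D/Vd)·f/(1−f), so D = Cmin,ss·Vd·(1−f)/f.
D = 2 × 100 × (1−f)/f ≈ 2 × 100 × 3.00000 ≈ 600.00 mg.

600 mg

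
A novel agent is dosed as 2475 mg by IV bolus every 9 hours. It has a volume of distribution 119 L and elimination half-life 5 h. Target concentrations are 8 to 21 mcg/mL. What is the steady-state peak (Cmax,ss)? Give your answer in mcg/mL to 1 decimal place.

τ/t½ = 9/5 ≈ 1.8, so fraction remaining f = (1/2)^(9/5) ≈ 0.2872.
At steady state, accumulation factor R = 1/(1 − e^(−kτ)) ≈ 1.4029.
Single-dose peak C₀ = D/Vd = 2475/119 ≈ 20.798 mcg/mL.
Steady-state peak Cmax,ss = C₀·R ≈ 20.798 × 1.4029 ≈ 29.178 mcg/mL.
Peak 29.2 mcg/mL vs MTC 21 mcg/mL: exceeds toxic threshold.

29.2 mcg/mL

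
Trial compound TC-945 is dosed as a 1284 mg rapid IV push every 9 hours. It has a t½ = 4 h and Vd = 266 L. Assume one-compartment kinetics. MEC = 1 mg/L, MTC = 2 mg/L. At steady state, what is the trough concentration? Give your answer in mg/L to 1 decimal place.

k = ln2/t½ = ln2/4 ≈ 0.173287 h⁻¹; fraction remaining f = e^(−kτ) = e^(−0.173287×9) ≈ 0.2102.
Each bolus raises the concentration by D/Vd = 1284/266 ≈ 4.827 mg/L.
Steady-state trough Cmin,ss = C₀·f/(1−f) ≈ 4.827 × 0.2102/0.7898 ≈ 1.285 mg/L.
Trough 1.3 mg/L vs MEC 1 mg/L: adequate.

1.3 mg/L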